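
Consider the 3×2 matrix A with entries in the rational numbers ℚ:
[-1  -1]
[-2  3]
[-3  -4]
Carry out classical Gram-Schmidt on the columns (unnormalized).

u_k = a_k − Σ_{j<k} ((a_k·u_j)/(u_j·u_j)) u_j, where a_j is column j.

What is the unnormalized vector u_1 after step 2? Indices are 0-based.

Step 1: u_0 = a_0 = (-1, -2, -3).
Step 2: u_1 = a_1 − (1/2)·u_0 = (-1/2, 4, -5/2).

u_1 = (-1/2, 4, -5/2)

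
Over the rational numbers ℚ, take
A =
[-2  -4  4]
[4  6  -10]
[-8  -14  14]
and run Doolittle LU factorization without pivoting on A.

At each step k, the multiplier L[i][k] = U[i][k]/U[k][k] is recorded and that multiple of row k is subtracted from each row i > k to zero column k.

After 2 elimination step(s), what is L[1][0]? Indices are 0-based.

L[1][0] = -2

[col 0] pivot -2
  R1 -= -2*R0 → (0, -2, -2)  (L[1][0] := -2)
  R2 -= 4*R0 → (0, 2, -2)  (L[2][0] := 4)
[col 1] pivot -2
  R2 -= -1*R1 → (0, 0, -4)  (L[2][1] := -1)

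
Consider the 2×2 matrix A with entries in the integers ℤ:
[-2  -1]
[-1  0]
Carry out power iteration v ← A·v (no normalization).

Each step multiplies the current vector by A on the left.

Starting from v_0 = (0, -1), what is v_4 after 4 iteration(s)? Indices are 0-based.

v_4 = (-12, -5)

v_0 = (0, -1).
v_1 = A·v_0 = (1, 0).
v_2 = A·v_1 = (-2, -1).
v_3 = A·v_2 = (5, 2).
v_4 = A·v_3 = (-12, -5).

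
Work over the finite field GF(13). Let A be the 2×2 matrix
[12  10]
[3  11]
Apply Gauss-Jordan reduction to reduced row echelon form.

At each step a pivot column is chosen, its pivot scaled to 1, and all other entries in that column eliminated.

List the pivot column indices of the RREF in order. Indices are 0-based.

pivot columns: 0, 1

[1] R0 /= 12  ⇒  (1, 3)
     R1 -= 3·R0  ⇒  (0, 2)
[2] R1 /= 2  ⇒  (0, 1)
     R0 -= 3·R1  ⇒  (1, 0)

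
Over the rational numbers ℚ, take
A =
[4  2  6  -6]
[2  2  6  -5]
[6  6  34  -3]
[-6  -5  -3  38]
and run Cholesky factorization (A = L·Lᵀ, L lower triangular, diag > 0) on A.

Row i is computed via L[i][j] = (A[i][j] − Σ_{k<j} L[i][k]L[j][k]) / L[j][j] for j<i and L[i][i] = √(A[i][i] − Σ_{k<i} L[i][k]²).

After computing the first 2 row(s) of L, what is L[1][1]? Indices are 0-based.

L[1][1] = 1

Step 1: L[0][0] = √(4) = 2.
  L[1][0] = (2) / L[0][0] = 1.
Step 2: L[1][1] = √(1) = 1.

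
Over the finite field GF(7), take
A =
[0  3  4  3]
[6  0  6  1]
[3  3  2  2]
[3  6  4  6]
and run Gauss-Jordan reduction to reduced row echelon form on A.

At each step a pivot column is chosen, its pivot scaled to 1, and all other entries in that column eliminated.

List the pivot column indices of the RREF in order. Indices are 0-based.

pivot(0,0): swap R0↔R1
pivot(0,0)=6: scale R0 → (1, 0, 1, 6)
  clear (2,0): R2 −= (3)R0 → (0, 3, 6, 5)
  clear (3,0): R3 −= (3)R0 → (0, 6, 1, 2)
pivot(1,1)=3: scale R1 → (0, 1, 6, 1)
  clear (2,1): R2 −= (3)R1 → (0, 0, 2, 2)
  clear (3,1): R3 −= (6)R1 → (0, 0, 0, 3)
pivot(2,2)=2: scale R2 → (0, 0, 1, 1)
  clear (0,2): R0 −= (1)R2 → (1, 0, 0, 5)
  clear (1,2): R1 −= (6)R2 → (0, 1, 0, 2)
pivot(3,3)=3: scale R3 → (0, 0, 0, 1)
  clear (0,3): R0 −= (5)R3 → (1, 0, 0, 0)
  clear (1,3): R1 −= (2)R3 → (0, 1, 0, 0)
  clear (2,3): R2 −= (1)R3 → (0, 0, 1, 0)

pivot columns: 0, 1, 2, 3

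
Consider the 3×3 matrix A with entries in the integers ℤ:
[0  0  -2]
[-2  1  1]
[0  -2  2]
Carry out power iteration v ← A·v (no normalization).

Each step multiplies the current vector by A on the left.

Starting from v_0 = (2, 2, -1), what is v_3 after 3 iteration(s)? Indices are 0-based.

v_3 = (12, -43, 14)

v_0 = (2, 2, -1).
v_1 = A·v_0 = (2, -3, -6).
v_2 = A·v_1 = (12, -13, -6).
v_3 = A·v_2 = (12, -43, 14).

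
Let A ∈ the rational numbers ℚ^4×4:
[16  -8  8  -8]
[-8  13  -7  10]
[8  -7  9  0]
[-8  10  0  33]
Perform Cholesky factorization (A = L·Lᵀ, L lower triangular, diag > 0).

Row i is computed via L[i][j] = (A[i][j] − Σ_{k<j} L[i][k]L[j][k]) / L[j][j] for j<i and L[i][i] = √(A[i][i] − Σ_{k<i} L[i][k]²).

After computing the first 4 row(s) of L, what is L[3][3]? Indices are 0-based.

L[3][3] = 4

Step 1: L[0][0] = √(16) = 4.
  L[1][0] = (-8) / L[0][0] = -2.
Step 2: L[1][1] = √(9) = 3.
  L[2][0] = (8) / L[0][0] = 2.
  L[2][1] = (-3) / L[1][1] = -1.
Step 3: L[2][2] = √(4) = 2.
  L[3][0] = (-8) / L[0][0] = -2.
  L[3][1] = (6) / L[1][1] = 2.
  L[3][2] = (6) / L[2][2] = 3.
Step 4: L[3][3] = √(16) = 4.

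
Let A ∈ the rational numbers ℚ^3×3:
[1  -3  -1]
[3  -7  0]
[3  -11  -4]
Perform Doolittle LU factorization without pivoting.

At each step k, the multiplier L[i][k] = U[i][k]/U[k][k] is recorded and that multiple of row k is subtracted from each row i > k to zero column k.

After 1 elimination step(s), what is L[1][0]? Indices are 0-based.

Step 1: pivot at (0,0) is 1.
  row1 ← row1 − (3)·row0  ⇒  L[1][0]=3, U row1=(0, 2, 3)
  row2 ← row2 − (3)·row0  ⇒  L[2][0]=3, U row2=(0, -2, -1)

L[1][0] = 3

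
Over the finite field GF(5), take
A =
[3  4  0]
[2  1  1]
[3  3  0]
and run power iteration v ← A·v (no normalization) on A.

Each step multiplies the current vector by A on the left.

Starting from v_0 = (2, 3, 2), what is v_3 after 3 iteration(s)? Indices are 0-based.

v_3 = (0, 1, 0)

v_0 = (2, 3, 2).
v_1 = A·v_0 = (3, 4, 0).
v_2 = A·v_1 = (0, 0, 1).
v_3 = A·v_2 = (0, 1, 0).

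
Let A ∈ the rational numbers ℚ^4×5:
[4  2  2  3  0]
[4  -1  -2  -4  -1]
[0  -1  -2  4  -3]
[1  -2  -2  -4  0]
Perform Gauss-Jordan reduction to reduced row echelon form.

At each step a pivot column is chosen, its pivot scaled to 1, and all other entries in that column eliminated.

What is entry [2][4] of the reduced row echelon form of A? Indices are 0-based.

M[2][4] = 49/36

step 1: normalize row 0 (÷4) = (1, 1/2, 1/2, 3/4, 0)
  row 1: subtract 4×row0 = (0, -3, -4, -7, -1)
  row 3: subtract 1×row0 = (0, -5/2, -5/2, -19/4, 0)
step 2: normalize row 1 (÷-3) = (0, 1, 4/3, 7/3, 1/3)
  row 0: subtract 1/2×row1 = (1, 0, -1/6, -5/12, -1/6)
  row 2: subtract -1×row1 = (0, 0, -2/3, 19/3, -8/3)
  row 3: subtract -5/2×row1 = (0, 0, 5/6, 13/12, 5/6)
step 3: normalize row 2 (÷-2/3) = (0, 0, 1, -19/2, 4)
  row 0: subtract -1/6×row2 = (1, 0, 0, -2, 1/2)
  row 1: subtract 4/3×row2 = (0, 1, 0, 15, -5)
  row 3: subtract 5/6×row2 = (0, 0, 0, 9, -5/2)
step 4: normalize row 3 (÷9) = (0, 0, 0, 1, -5/18)
  row 0: subtract -2×row3 = (1, 0, 0, 0, -1/18)
  row 1: subtract 15×row3 = (0, 1, 0, 0, -5/6)
  row 2: subtract -19/2×row3 = (0, 0, 1, 0, 49/36)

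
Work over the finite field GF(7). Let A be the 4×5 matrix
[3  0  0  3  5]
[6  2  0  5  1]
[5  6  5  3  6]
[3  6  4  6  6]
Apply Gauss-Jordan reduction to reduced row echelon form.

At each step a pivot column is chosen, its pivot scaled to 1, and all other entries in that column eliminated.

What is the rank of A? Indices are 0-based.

rank = 4

step 1: normalize row 0 (÷3) = (1, 0, 0, 1, 4)
  row 1: subtract 6×row0 = (0, 2, 0, 6, 5)
  row 2: subtract 5×row0 = (0, 6, 5, 5, 0)
  row 3: subtract 3×row0 = (0, 6, 4, 3, 1)
step 2: normalize row 1 (÷2) = (0, 1, 0, 3, 6)
  row 2: subtract 6×row1 = (0, 0, 5, 1, 6)
  row 3: subtract 6×row1 = (0, 0, 4, 6, 0)
step 3: normalize row 2 (÷5) = (0, 0, 1, 3, 4)
  row 3: subtract 4×row2 = (0, 0, 0, 1, 5)
step 4: normalize row 3 (÷1) = (0, 0, 0, 1, 5)
  row 0: subtract 1×row3 = (1, 0, 0, 0, 6)
  row 1: subtract 3×row3 = (0, 1, 0, 0, 5)
  row 2: subtract 3×row3 = (0, 0, 1, 0, 3)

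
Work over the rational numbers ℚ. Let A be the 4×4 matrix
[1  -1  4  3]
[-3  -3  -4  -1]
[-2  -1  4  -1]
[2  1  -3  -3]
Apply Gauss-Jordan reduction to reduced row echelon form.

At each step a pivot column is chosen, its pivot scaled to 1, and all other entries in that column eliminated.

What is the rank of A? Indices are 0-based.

pivot(0,0)=1: scale R0 → (1, -1, 4, 3)
  clear (1,0): R1 −= (-3)R0 → (0, -6, 8, 8)
  clear (2,0): R2 −= (-2)R0 → (0, -3, 12, 5)
  clear (3,0): R3 −= (2)R0 → (0, 3, -11, -9)
pivot(1,1)=-6: scale R1 → (0, 1, -4/3, -4/3)
  clear (0,1): R0 −= (-1)R1 → (1, 0, 8/3, 5/3)
  clear (2,1): R2 −= (-3)R1 → (0, 0, 8, 1)
  clear (3,1): R3 −= (3)R1 → (0, 0, -7, -5)
pivot(2,2)=8: scale R2 → (0, 0, 1, 1/8)
  clear (0,2): R0 −= (8/3)R2 → (1, 0, 0, 4/3)
  clear (1,2): R1 −= (-4/3)R2 → (0, 1, 0, -7/6)
  clear (3,2): R3 −= (-7)R2 → (0, 0, 0, -33/8)
pivot(3,3)=-33/8: scale R3 → (0, 0, 0, 1)
  clear (0,3): R0 −= (4/3)R3 → (1, 0, 0, 0)
  clear (1,3): R1 −= (-7/6)R3 → (0, 1, 0, 0)
  clear (2,3): R2 −= (1/8)R3 → (0, 0, 1, 0)

rank = 4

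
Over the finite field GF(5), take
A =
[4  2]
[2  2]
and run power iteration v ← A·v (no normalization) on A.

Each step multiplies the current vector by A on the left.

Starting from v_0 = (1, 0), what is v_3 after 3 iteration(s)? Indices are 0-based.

v_0 = (1, 0).
v_1 = A·v_0 = (4, 2).
v_2 = A·v_1 = (0, 2).
v_3 = A·v_2 = (4, 4).

v_3 = (4, 4)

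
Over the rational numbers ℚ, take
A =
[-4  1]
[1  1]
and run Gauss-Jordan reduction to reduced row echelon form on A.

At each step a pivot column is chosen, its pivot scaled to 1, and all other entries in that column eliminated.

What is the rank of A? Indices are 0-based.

rank = 2

[1] R0 /= -4  ⇒  (1, -1/4)
     R1 -= 1·R0  ⇒  (0, 5/4)
[2] R1 /= 5/4  ⇒  (0, 1)
     R0 -= -1/4·R1  ⇒  (1, 0)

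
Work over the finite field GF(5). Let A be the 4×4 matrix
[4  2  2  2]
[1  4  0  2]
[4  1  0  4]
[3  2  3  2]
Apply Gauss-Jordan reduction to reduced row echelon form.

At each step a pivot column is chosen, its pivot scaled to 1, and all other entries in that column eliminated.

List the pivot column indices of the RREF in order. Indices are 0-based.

pivot(0,0)=4: scale R0 → (1, 3, 3, 3)
  clear (1,0): R1 −= (1)R0 → (0, 1, 2, 4)
  clear (2,0): R2 −= (4)R0 → (0, 4, 3, 2)
  clear (3,0): R3 −= (3)R0 → (0, 3, 4, 3)
pivot(1,1)=1: scale R1 → (0, 1, 2, 4)
  clear (0,1): R0 −= (3)R1 → (1, 0, 2, 1)
  clear (2,1): R2 −= (4)R1 → (0, 0, 0, 1)
  clear (3,1): R3 −= (3)R1 → (0, 0, 3, 1)
pivot(2,2): swap R2↔R3
pivot(2,2)=3: scale R2 → (0, 0, 1, 2)
  clear (0,2): R0 −= (2)R2 → (1, 0, 0, 2)
  clear (1,2): R1 −= (2)R2 → (0, 1, 0, 0)
pivot(3,3)=1: scale R3 → (0, 0, 0, 1)
  clear (0,3): R0 −= (2)R3 → (1, 0, 0, 0)
  clear (2,3): R2 −= (2)R3 → (0, 0, 1, 0)

pivot columns: 0, 1, 2, 3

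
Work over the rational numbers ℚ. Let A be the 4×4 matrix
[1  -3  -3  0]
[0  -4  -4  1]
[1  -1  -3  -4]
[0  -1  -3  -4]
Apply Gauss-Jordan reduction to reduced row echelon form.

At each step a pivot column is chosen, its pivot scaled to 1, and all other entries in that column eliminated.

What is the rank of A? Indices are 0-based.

step 1: normalize row 0 (÷1) = (1, -3, -3, 0)
  row 2: subtract 1×row0 = (0, 2, 0, -4)
step 2: normalize row 1 (÷-4) = (0, 1, 1, -1/4)
  row 0: subtract -3×row1 = (1, 0, 0, -3/4)
  row 2: subtract 2×row1 = (0, 0, -2, -7/2)
  row 3: subtract -1×row1 = (0, 0, -2, -17/4)
step 3: normalize row 2 (÷-2) = (0, 0, 1, 7/4)
  row 1: subtract 1×row2 = (0, 1, 0, -2)
  row 3: subtract -2×row2 = (0, 0, 0, -3/4)
step 4: normalize row 3 (÷-3/4) = (0, 0, 0, 1)
  row 0: subtract -3/4×row3 = (1, 0, 0, 0)
  row 1: subtract -2×row3 = (0, 1, 0, 0)
  row 2: subtract 7/4×row3 = (0, 0, 1, 0)

rank = 4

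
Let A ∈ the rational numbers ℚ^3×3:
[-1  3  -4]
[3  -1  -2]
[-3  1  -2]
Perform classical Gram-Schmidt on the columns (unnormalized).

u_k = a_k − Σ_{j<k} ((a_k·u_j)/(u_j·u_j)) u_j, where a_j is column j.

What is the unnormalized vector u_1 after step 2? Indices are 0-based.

Step 1: u_0 = a_0 = (-1, 3, -3).
Step 2: u_1 = a_1 − (-9/19)·u_0 = (48/19, 8/19, -8/19).

u_1 = (48/19, 8/19, -8/19)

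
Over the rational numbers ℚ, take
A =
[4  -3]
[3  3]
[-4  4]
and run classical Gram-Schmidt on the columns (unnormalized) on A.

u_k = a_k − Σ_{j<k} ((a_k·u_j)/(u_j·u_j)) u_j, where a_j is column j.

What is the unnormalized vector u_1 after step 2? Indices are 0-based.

Step 1: u_0 = a_0 = (4, 3, -4).
Step 2: u_1 = a_1 − (-19/41)·u_0 = (-47/41, 180/41, 88/41).

u_1 = (-47/41, 180/41, 88/41)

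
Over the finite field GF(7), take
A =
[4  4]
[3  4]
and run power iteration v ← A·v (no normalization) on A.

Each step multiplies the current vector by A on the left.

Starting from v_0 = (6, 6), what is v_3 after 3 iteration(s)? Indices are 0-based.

v_0 = (6, 6).
v_1 = A·v_0 = (6, 0).
v_2 = A·v_1 = (3, 4).
v_3 = A·v_2 = (0, 4).

v_3 = (0, 4)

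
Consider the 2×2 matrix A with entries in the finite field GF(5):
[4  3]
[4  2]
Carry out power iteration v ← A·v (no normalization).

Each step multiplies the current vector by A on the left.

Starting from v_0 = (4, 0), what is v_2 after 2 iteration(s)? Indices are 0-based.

v_2 = (2, 1)

v_0 = (4, 0).
v_1 = A·v_0 = (1, 1).
v_2 = A·v_1 = (2, 1).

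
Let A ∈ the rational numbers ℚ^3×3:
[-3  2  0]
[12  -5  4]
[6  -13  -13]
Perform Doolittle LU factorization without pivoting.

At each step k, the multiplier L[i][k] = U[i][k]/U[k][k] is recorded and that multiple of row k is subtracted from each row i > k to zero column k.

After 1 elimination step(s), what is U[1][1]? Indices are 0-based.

U[1][1] = 3

[col 0] pivot -3
  R1 -= -4*R0 → (0, 3, 4)  (L[1][0] := -4)
  R2 -= -2*R0 → (0, -9, -13)  (L[2][0] := -2)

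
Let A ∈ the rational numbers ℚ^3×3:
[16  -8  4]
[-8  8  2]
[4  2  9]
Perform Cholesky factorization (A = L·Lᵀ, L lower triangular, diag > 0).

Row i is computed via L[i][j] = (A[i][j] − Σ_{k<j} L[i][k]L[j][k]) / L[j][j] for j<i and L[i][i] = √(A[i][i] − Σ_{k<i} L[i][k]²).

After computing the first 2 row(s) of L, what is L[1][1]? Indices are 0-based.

Step 1: L[0][0] = √(16) = 4.
  L[1][0] = (-8) / L[0][0] = -2.
Step 2: L[1][1] = √(4) = 2.

L[1][1] = 2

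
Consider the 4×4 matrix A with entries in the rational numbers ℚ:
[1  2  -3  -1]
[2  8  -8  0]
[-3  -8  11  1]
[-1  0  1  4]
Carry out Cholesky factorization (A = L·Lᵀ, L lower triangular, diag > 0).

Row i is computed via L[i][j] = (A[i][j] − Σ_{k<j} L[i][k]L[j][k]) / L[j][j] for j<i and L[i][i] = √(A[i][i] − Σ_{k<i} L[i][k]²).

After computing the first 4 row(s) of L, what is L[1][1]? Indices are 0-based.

Step 1: L[0][0] = √(1) = 1.
  L[1][0] = (2) / L[0][0] = 2.
Step 2: L[1][1] = √(4) = 2.
  L[2][0] = (-3) / L[0][0] = -3.
  L[2][1] = (-2) / L[1][1] = -1.
Step 3: L[2][2] = √(1) = 1.
  L[3][0] = (-1) / L[0][0] = -1.
  L[3][1] = (2) / L[1][1] = 1.
  L[3][2] = (-1) / L[2][2] = -1.
Step 4: L[3][3] = √(1) = 1.

L[1][1] = 2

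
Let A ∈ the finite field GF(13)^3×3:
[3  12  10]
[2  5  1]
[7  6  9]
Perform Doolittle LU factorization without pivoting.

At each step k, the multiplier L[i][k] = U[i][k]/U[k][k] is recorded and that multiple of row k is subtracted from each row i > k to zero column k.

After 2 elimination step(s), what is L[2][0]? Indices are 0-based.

L[2][0] = 11

k=0: U[0][0]=3
  eliminate (1,0): mult=5, new row 1: (0, 10, 3); set L[1][0]=5
  eliminate (2,0): mult=11, new row 2: (0, 4, 3); set L[2][0]=11
k=1: U[1][1]=10
  eliminate (2,1): mult=3, new row 2: (0, 0, 7); set L[2][1]=3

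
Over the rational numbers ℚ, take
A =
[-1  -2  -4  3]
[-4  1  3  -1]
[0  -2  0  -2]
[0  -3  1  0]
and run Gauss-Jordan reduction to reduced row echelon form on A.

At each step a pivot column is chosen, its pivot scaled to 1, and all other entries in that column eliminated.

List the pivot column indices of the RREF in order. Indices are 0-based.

[1] R0 /= -1  ⇒  (1, 2, 4, -3)
     R1 -= -4·R0  ⇒  (0, 9, 19, -13)
[2] R1 /= 9  ⇒  (0, 1, 19/9, -13/9)
     R0 -= 2·R1  ⇒  (1, 0, -2/9, -1/9)
     R2 -= -2·R1  ⇒  (0, 0, 38/9, -44/9)
     R3 -= -3·R1  ⇒  (0, 0, 22/3, -13/3)
[3] R2 /= 38/9  ⇒  (0, 0, 1, -22/19)
     R0 -= -2/9·R2  ⇒  (1, 0, 0, -7/19)
     R1 -= 19/9·R2  ⇒  (0, 1, 0, 1)
     R3 -= 22/3·R2  ⇒  (0, 0, 0, 79/19)
[4] R3 /= 79/19  ⇒  (0, 0, 0, 1)
     R0 -= -7/19·R3  ⇒  (1, 0, 0, 0)
     R1 -= 1·R3  ⇒  (0, 1, 0, 0)
     R2 -= -22/19·R3  ⇒  (0, 0, 1, 0)

pivot columns: 0, 1, 2, 3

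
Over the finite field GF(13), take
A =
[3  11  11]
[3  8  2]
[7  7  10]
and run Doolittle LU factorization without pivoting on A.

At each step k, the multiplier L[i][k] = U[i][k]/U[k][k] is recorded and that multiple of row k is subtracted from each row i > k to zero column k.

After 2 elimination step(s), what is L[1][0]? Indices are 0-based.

k=0: U[0][0]=3
  eliminate (1,0): mult=1, new row 1: (0, 10, 4); set L[1][0]=1
  eliminate (2,0): mult=11, new row 2: (0, 3, 6); set L[2][0]=11
k=1: U[1][1]=10
  eliminate (2,1): mult=12, new row 2: (0, 0, 10); set L[2][1]=12

L[1][0] = 1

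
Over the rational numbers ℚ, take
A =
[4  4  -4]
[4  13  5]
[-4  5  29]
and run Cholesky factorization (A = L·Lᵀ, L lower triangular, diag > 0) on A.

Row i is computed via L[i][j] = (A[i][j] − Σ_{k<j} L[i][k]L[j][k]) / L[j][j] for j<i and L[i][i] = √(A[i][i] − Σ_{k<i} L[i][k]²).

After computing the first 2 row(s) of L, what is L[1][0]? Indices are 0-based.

L[1][0] = 2

Step 1: L[0][0] = √(4) = 2.
  L[1][0] = (4) / L[0][0] = 2.
Step 2: L[1][1] = √(9) = 3.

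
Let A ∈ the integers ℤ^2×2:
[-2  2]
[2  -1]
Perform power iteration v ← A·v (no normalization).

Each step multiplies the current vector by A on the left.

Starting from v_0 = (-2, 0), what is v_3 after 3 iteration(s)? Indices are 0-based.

v_3 = (56, -44)

v_0 = (-2, 0).
v_1 = A·v_0 = (4, -4).
v_2 = A·v_1 = (-16, 12).
v_3 = A·v_2 = (56, -44).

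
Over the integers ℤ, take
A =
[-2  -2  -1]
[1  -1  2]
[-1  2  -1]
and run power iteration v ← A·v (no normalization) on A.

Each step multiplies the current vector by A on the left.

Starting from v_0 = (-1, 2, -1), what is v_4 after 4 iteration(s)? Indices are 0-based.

v_0 = (-1, 2, -1).
v_1 = A·v_0 = (-1, -5, 6).
v_2 = A·v_1 = (6, 16, -15).
v_3 = A·v_2 = (-29, -40, 41).
v_4 = A·v_3 = (97, 93, -92).

v_4 = (97, 93, -92)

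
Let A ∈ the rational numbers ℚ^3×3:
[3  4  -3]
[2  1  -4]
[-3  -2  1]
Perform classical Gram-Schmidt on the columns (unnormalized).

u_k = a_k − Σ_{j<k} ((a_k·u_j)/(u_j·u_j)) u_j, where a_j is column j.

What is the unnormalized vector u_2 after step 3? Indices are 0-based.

u_2 = (-11/31, -66/31, -55/31)

Step 1: u_0 = a_0 = (3, 2, -3).
Step 2: u_1 = a_1 − (10/11)·u_0 = (14/11, -9/11, 8/11).
Step 3: u_2 = a_2 − (-10/11)·u_0 − (2/31)·u_1 = (-11/31, -66/31, -55/31).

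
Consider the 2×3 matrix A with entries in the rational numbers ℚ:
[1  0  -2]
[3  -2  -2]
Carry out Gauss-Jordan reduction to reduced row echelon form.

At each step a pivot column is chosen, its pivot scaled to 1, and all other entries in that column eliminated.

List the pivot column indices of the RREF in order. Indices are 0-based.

step 1: normalize row 0 (÷1) = (1, 0, -2)
  row 1: subtract 3×row0 = (0, -2, 4)
step 2: normalize row 1 (÷-2) = (0, 1, -2)

pivot columns: 0, 1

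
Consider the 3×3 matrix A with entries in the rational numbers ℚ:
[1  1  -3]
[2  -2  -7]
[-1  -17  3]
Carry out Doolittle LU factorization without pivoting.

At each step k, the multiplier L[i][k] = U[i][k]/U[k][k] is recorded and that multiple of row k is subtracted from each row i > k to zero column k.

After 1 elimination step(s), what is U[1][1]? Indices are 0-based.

U[1][1] = -4

Step 1: pivot at (0,0) is 1.
  row1 ← row1 − (2)·row0  ⇒  L[1][0]=2, U row1=(0, -4, -1)
  row2 ← row2 − (-1)·row0  ⇒  L[2][0]=-1, U row2=(0, -16, 0)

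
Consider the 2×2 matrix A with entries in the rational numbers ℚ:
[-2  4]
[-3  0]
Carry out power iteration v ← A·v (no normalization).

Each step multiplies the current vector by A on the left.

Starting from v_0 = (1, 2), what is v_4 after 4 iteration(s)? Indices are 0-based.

v_0 = (1, 2).
v_1 = A·v_0 = (6, -3).
v_2 = A·v_1 = (-24, -18).
v_3 = A·v_2 = (-24, 72).
v_4 = A·v_3 = (336, 72).

v_4 = (336, 72)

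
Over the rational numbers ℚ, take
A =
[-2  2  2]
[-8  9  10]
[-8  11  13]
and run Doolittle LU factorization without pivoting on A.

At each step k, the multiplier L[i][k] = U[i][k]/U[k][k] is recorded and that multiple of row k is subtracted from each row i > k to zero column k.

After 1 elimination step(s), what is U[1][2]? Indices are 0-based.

[col 0] pivot -2
  R1 -= 4*R0 → (0, 1, 2)  (L[1][0] := 4)
  R2 -= 4*R0 → (0, 3, 5)  (L[2][0] := 4)

U[1][2] = 2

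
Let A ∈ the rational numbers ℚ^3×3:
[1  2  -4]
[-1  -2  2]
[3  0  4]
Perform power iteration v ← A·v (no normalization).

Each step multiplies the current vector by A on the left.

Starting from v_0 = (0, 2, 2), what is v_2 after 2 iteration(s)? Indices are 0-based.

v_2 = (-36, 20, 20)

v_0 = (0, 2, 2).
v_1 = A·v_0 = (-4, 0, 8).
v_2 = A·v_1 = (-36, 20, 20).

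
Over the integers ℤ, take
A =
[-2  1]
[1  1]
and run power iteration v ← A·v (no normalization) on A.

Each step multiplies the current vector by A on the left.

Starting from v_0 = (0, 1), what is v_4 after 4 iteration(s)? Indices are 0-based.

v_4 = (-7, 5)

v_0 = (0, 1).
v_1 = A·v_0 = (1, 1).
v_2 = A·v_1 = (-1, 2).
v_3 = A·v_2 = (4, 1).
v_4 = A·v_3 = (-7, 5).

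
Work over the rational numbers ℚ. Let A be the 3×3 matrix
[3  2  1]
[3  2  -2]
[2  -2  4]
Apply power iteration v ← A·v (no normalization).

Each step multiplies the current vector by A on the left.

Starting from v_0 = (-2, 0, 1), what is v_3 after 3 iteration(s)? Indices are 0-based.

v_0 = (-2, 0, 1).
v_1 = A·v_0 = (-5, -8, 0).
v_2 = A·v_1 = (-31, -31, 6).
v_3 = A·v_2 = (-149, -167, 24).

v_3 = (-149, -167, 24)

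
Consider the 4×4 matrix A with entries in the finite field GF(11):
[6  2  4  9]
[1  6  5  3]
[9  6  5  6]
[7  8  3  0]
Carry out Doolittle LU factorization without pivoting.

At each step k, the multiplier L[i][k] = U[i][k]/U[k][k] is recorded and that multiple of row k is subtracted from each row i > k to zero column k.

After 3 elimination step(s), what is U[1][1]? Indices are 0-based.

U[1][1] = 2

[col 0] pivot 6
  R1 -= 2*R0 → (0, 2, 8, 7)  (L[1][0] := 2)
  R2 -= 7*R0 → (0, 3, 10, 9)  (L[2][0] := 7)
  R3 -= 3*R0 → (0, 2, 2, 6)  (L[3][0] := 3)
[col 1] pivot 2
  R2 -= 7*R1 → (0, 0, 9, 4)  (L[2][1] := 7)
  R3 -= 1*R1 → (0, 0, 5, 10)  (L[3][1] := 1)
[col 2] pivot 9
  R3 -= 3*R2 → (0, 0, 0, 9)  (L[3][2] := 3)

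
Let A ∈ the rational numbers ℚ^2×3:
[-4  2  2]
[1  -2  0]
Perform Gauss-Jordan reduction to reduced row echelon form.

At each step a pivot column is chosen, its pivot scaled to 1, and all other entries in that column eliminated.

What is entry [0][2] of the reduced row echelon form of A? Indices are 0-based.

M[0][2] = -2/3

step 1: normalize row 0 (÷-4) = (1, -1/2, -1/2)
  row 1: subtract 1×row0 = (0, -3/2, 1/2)
step 2: normalize row 1 (÷-3/2) = (0, 1, -1/3)
  row 0: subtract -1/2×row1 = (1, 0, -2/3)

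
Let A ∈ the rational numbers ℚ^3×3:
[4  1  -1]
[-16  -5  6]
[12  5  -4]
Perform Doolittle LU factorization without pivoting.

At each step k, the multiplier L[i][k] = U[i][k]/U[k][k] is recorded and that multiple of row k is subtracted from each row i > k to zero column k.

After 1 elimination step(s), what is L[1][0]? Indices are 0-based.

Step 1: pivot at (0,0) is 4.
  row1 ← row1 − (-4)·row0  ⇒  L[1][0]=-4, U row1=(0, -1, 2)
  row2 ← row2 − (3)·row0  ⇒  L[2][0]=3, U row2=(0, 2, -1)

L[1][0] = -4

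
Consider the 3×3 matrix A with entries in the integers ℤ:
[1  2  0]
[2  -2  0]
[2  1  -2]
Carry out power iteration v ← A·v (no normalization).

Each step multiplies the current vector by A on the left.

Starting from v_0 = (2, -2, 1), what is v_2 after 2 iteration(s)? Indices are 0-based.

v_2 = (14, -20, 4)

v_0 = (2, -2, 1).
v_1 = A·v_0 = (-2, 8, 0).
v_2 = A·v_1 = (14, -20, 4).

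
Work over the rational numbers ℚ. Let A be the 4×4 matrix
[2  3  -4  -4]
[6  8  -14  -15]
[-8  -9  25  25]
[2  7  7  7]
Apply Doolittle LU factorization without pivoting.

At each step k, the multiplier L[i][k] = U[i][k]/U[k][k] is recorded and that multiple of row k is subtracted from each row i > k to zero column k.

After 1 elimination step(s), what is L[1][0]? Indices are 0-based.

Step 1: pivot at (0,0) is 2.
  row1 ← row1 − (3)·row0  ⇒  L[1][0]=3, U row1=(0, -1, -2, -3)
  row2 ← row2 − (-4)·row0  ⇒  L[2][0]=-4, U row2=(0, 3, 9, 9)
  row3 ← row3 − (1)·row0  ⇒  L[3][0]=1, U row3=(0, 4, 11, 11)

L[1][0] = 3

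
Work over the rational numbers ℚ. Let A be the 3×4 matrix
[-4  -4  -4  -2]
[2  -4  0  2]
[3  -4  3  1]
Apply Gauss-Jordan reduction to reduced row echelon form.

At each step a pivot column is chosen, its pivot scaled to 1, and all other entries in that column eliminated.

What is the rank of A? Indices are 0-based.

rank = 3

pivot(0,0)=-4: scale R0 → (1, 1, 1, 1/2)
  clear (1,0): R1 −= (2)R0 → (0, -6, -2, 1)
  clear (2,0): R2 −= (3)R0 → (0, -7, 0, -1/2)
pivot(1,1)=-6: scale R1 → (0, 1, 1/3, -1/6)
  clear (0,1): R0 −= (1)R1 → (1, 0, 2/3, 2/3)
  clear (2,1): R2 −= (-7)R1 → (0, 0, 7/3, -5/3)
pivot(2,2)=7/3: scale R2 → (0, 0, 1, -5/7)
  clear (0,2): R0 −= (2/3)R2 → (1, 0, 0, 8/7)
  clear (1,2): R1 −= (1/3)R2 → (0, 1, 0, 1/14)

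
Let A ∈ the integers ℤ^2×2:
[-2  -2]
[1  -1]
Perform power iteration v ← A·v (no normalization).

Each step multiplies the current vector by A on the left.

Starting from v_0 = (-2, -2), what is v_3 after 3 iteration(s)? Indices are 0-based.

v_0 = (-2, -2).
v_1 = A·v_0 = (8, 0).
v_2 = A·v_1 = (-16, 8).
v_3 = A·v_2 = (16, -24).

v_3 = (16, -24)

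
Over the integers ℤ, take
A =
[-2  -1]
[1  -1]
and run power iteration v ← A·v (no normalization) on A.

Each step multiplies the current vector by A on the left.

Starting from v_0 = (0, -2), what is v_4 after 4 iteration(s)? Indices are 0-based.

v_4 = (-18, 18)

v_0 = (0, -2).
v_1 = A·v_0 = (2, 2).
v_2 = A·v_1 = (-6, 0).
v_3 = A·v_2 = (12, -6).
v_4 = A·v_3 = (-18, 18).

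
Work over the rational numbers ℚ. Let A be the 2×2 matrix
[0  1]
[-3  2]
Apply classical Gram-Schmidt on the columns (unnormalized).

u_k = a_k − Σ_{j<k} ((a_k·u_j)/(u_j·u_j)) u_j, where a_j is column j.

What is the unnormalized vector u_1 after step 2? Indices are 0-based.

Step 1: u_0 = a_0 = (0, -3).
Step 2: u_1 = a_1 − (-2/3)·u_0 = (1, 0).

u_1 = (1, 0)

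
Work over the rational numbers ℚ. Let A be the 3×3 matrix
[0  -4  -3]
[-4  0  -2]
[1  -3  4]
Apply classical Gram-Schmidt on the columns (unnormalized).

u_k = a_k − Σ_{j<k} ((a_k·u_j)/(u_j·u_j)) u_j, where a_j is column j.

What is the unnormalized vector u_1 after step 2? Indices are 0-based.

u_1 = (-4, -12/17, -48/17)

Step 1: u_0 = a_0 = (0, -4, 1).
Step 2: u_1 = a_1 − (-3/17)·u_0 = (-4, -12/17, -48/17).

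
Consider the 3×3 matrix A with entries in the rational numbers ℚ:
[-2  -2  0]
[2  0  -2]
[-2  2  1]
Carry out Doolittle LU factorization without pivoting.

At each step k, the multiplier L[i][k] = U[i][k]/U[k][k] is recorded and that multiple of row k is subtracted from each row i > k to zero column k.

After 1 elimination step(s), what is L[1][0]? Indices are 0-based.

L[1][0] = -1

[col 0] pivot -2
  R1 -= -1*R0 → (0, -2, -2)  (L[1][0] := -1)
  R2 -= 1*R0 → (0, 4, 1)  (L[2][0] := 1)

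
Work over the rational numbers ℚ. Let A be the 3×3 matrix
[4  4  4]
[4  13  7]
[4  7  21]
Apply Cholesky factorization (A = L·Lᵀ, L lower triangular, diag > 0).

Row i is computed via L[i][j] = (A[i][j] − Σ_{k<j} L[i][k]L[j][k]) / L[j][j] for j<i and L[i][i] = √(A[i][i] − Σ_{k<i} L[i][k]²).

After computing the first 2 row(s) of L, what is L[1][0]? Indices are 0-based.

Step 1: L[0][0] = √(4) = 2.
  L[1][0] = (4) / L[0][0] = 2.
Step 2: L[1][1] = √(9) = 3.

L[1][0] = 2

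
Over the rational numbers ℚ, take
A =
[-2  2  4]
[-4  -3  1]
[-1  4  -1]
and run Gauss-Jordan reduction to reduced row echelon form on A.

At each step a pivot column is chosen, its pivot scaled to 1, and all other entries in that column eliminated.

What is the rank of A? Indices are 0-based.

[1] R0 /= -2  ⇒  (1, -1, -2)
     R1 -= -4·R0  ⇒  (0, -7, -7)
     R2 -= -1·R0  ⇒  (0, 3, -3)
[2] R1 /= -7  ⇒  (0, 1, 1)
     R0 -= -1·R1  ⇒  (1, 0, -1)
     R2 -= 3·R1  ⇒  (0, 0, -6)
[3] R2 /= -6  ⇒  (0, 0, 1)
     R0 -= -1·R2  ⇒  (1, 0, 0)
     R1 -= 1·R2  ⇒  (0, 1, 0)

rank = 3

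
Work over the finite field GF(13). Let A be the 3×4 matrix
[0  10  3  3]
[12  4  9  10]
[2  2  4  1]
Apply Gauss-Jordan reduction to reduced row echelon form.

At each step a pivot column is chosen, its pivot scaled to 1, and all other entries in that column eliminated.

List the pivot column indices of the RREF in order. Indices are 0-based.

pivot columns: 0, 1, 2

step 1: exchange rows 0,1
step 1: normalize row 0 (÷12) = (1, 9, 4, 3)
  row 2: subtract 2×row0 = (0, 10, 9, 8)
step 2: normalize row 1 (÷10) = (0, 1, 12, 12)
  row 0: subtract 9×row1 = (1, 0, 0, 12)
  row 2: subtract 10×row1 = (0, 0, 6, 5)
step 3: normalize row 2 (÷6) = (0, 0, 1, 3)
  row 1: subtract 12×row2 = (0, 1, 0, 2)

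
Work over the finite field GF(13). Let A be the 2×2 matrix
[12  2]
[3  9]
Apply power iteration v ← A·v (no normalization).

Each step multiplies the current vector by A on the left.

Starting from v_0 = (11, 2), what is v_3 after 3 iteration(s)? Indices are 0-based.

v_0 = (11, 2).
v_1 = A·v_0 = (6, 12).
v_2 = A·v_1 = (5, 9).
v_3 = A·v_2 = (0, 5).

v_3 = (0, 5)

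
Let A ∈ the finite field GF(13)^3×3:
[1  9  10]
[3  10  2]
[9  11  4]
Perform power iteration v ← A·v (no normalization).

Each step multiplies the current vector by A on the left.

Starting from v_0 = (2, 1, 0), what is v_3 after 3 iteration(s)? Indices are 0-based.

v_0 = (2, 1, 0).
v_1 = A·v_0 = (11, 3, 3).
v_2 = A·v_1 = (3, 4, 1).
v_3 = A·v_2 = (10, 12, 10).

v_3 = (10, 12, 10)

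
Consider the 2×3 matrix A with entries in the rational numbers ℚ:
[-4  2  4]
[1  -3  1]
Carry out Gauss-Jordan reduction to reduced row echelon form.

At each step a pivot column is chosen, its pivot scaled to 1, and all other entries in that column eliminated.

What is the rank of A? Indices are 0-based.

[1] R0 /= -4  ⇒  (1, -1/2, -1)
     R1 -= 1·R0  ⇒  (0, -5/2, 2)
[2] R1 /= -5/2  ⇒  (0, 1, -4/5)
     R0 -= -1/2·R1  ⇒  (1, 0, -7/5)

rank = 2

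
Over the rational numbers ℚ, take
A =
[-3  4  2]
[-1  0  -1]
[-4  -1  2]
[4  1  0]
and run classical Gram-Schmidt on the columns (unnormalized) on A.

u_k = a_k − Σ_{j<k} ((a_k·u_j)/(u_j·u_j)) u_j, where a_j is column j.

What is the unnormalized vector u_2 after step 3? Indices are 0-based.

u_2 = (5/74, -95/74, 42/37, 32/37)

Step 1: u_0 = a_0 = (-3, -1, -4, 4).
Step 2: u_1 = a_1 − (-2/21)·u_0 = (26/7, -2/21, -29/21, 29/21).
Step 3: u_2 = a_2 − (-13/42)·u_0 − (10/37)·u_1 = (5/74, -95/74, 42/37, 32/37).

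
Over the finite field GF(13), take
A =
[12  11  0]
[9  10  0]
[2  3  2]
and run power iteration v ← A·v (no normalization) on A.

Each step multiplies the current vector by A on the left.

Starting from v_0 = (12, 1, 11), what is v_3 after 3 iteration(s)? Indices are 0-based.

v_3 = (12, 1, 4)

v_0 = (12, 1, 11).
v_1 = A·v_0 = (12, 1, 10).
v_2 = A·v_1 = (12, 1, 8).
v_3 = A·v_2 = (12, 1, 4).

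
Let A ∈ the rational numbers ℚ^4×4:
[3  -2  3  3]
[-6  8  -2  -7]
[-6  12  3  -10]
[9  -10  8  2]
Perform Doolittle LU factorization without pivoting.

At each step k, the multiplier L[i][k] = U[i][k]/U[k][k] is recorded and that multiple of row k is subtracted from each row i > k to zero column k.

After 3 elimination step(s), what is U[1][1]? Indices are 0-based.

U[1][1] = 4

Step 1: pivot at (0,0) is 3.
  row1 ← row1 − (-2)·row0  ⇒  L[1][0]=-2, U row1=(0, 4, 4, -1)
  row2 ← row2 − (-2)·row0  ⇒  L[2][0]=-2, U row2=(0, 8, 9, -4)
  row3 ← row3 − (3)·row0  ⇒  L[3][0]=3, U row3=(0, -4, -1, -7)
Step 2: pivot at (1,1) is 4.
  row2 ← row2 − (2)·row1  ⇒  L[2][1]=2, U row2=(0, 0, 1, -2)
  row3 ← row3 − (-1)·row1  ⇒  L[3][1]=-1, U row3=(0, 0, 3, -8)
Step 3: pivot at (2,2) is 1.
  row3 ← row3 − (3)·row2  ⇒  L[3][2]=3, U row3=(0, 0, 0, -2)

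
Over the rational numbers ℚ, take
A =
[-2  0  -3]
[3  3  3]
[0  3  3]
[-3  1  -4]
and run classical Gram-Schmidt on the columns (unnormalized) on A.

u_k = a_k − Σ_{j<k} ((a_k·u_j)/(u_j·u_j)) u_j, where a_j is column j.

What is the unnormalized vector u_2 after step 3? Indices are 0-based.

u_2 = (-144/191, -579/382, 354/191, -387/382)

Step 1: u_0 = a_0 = (-2, 3, 0, -3).
Step 2: u_1 = a_1 − (3/11)·u_0 = (6/11, 24/11, 3, 20/11).
Step 3: u_2 = a_2 − (27/22)·u_0 − (73/191)·u_1 = (-144/191, -579/382, 354/191, -387/382).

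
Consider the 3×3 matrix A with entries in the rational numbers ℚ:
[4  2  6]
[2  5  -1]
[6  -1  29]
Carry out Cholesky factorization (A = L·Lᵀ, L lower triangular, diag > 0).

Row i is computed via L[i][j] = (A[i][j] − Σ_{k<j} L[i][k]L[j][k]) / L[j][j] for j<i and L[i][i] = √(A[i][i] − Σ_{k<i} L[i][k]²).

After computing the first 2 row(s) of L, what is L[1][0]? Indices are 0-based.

L[1][0] = 1

Step 1: L[0][0] = √(4) = 2.
  L[1][0] = (2) / L[0][0] = 1.
Step 2: L[1][1] = √(4) = 2.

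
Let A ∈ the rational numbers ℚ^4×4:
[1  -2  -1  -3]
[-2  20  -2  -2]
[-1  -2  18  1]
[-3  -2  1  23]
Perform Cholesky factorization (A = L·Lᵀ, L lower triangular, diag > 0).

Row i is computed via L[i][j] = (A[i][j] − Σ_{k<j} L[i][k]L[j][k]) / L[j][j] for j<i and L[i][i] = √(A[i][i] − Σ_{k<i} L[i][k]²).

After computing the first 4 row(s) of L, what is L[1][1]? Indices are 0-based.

L[1][1] = 4

Step 1: L[0][0] = √(1) = 1.
  L[1][0] = (-2) / L[0][0] = -2.
Step 2: L[1][1] = √(16) = 4.
  L[2][0] = (-1) / L[0][0] = -1.
  L[2][1] = (-4) / L[1][1] = -1.
Step 3: L[2][2] = √(16) = 4.
  L[3][0] = (-3) / L[0][0] = -3.
  L[3][1] = (-8) / L[1][1] = -2.
  L[3][2] = (-4) / L[2][2] = -1.
Step 4: L[3][3] = √(9) = 3.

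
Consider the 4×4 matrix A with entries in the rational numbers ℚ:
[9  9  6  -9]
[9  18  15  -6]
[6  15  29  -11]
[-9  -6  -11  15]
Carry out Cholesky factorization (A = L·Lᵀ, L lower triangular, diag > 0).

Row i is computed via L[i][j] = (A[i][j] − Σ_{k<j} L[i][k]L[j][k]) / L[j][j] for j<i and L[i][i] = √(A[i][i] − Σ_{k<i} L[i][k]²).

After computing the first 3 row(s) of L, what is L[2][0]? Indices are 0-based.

Step 1: L[0][0] = √(9) = 3.
  L[1][0] = (9) / L[0][0] = 3.
Step 2: L[1][1] = √(9) = 3.
  L[2][0] = (6) / L[0][0] = 2.
  L[2][1] = (9) / L[1][1] = 3.
Step 3: L[2][2] = √(16) = 4.

L[2][0] = 2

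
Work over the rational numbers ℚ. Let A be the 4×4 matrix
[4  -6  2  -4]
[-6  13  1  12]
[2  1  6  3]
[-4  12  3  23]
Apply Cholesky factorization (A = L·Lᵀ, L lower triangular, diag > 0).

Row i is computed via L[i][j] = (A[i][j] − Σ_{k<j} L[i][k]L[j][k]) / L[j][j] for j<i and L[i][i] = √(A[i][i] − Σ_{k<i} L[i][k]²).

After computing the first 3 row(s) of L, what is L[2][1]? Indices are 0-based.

Step 1: L[0][0] = √(4) = 2.
  L[1][0] = (-6) / L[0][0] = -3.
Step 2: L[1][1] = √(4) = 2.
  L[2][0] = (2) / L[0][0] = 1.
  L[2][1] = (4) / L[1][1] = 2.
Step 3: L[2][2] = √(1) = 1.

L[2][1] = 2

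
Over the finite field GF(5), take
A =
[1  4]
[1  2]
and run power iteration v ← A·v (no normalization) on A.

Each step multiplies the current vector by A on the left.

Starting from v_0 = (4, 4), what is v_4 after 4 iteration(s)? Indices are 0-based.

v_0 = (4, 4).
v_1 = A·v_0 = (0, 2).
v_2 = A·v_1 = (3, 4).
v_3 = A·v_2 = (4, 1).
v_4 = A·v_3 = (3, 1).

v_4 = (3, 1)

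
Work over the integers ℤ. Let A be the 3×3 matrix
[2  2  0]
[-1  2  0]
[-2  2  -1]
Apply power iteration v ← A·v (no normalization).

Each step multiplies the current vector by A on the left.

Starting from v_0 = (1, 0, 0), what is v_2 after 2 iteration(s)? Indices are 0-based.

v_2 = (2, -4, -4)

v_0 = (1, 0, 0).
v_1 = A·v_0 = (2, -1, -2).
v_2 = A·v_1 = (2, -4, -4).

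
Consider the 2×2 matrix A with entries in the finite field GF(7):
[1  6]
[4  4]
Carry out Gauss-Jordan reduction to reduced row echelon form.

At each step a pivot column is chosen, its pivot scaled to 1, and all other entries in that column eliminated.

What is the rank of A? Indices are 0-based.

rank = 2

pivot(0,0)=1: scale R0 → (1, 6)
  clear (1,0): R1 −= (4)R0 → (0, 1)
pivot(1,1)=1: scale R1 → (0, 1)
  clear (0,1): R0 −= (6)R1 → (1, 0)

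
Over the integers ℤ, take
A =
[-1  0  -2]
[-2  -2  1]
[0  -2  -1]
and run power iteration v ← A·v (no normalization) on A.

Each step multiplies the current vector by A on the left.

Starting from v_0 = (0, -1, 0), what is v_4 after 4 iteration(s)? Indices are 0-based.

v_0 = (0, -1, 0).
v_1 = A·v_0 = (0, 2, 2).
v_2 = A·v_1 = (-4, -2, -6).
v_3 = A·v_2 = (16, 6, 10).
v_4 = A·v_3 = (-36, -34, -22).

v_4 = (-36, -34, -22)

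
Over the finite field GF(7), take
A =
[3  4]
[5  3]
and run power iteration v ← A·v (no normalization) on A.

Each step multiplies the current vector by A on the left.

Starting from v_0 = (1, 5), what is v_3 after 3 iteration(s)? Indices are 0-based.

v_0 = (1, 5).
v_1 = A·v_0 = (2, 6).
v_2 = A·v_1 = (2, 0).
v_3 = A·v_2 = (6, 3).

v_3 = (6, 3)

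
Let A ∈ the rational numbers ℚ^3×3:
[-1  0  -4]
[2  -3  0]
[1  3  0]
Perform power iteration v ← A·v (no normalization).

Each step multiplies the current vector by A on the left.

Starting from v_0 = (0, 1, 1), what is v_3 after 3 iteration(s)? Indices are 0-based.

v_3 = (60, -19, -5)

v_0 = (0, 1, 1).
v_1 = A·v_0 = (-4, -3, 3).
v_2 = A·v_1 = (-8, 1, -13).
v_3 = A·v_2 = (60, -19, -5).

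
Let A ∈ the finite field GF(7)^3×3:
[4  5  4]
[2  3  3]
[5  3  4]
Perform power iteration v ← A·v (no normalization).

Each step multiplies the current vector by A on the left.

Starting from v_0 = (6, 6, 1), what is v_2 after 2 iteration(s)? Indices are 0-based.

v_2 = (3, 0, 2)

v_0 = (6, 6, 1).
v_1 = A·v_0 = (2, 5, 3).
v_2 = A·v_1 = (3, 0, 2).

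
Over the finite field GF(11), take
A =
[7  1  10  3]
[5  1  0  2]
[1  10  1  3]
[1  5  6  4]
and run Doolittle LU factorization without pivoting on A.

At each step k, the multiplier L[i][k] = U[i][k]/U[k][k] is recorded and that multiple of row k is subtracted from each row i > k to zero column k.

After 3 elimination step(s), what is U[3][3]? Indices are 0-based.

U[3][3] = 9

k=0: U[0][0]=7
  eliminate (1,0): mult=7, new row 1: (0, 5, 7, 3); set L[1][0]=7
  eliminate (2,0): mult=8, new row 2: (0, 2, 9, 1); set L[2][0]=8
  eliminate (3,0): mult=8, new row 3: (0, 8, 3, 2); set L[3][0]=8
k=1: U[1][1]=5
  eliminate (2,1): mult=7, new row 2: (0, 0, 4, 2); set L[2][1]=7
  eliminate (3,1): mult=6, new row 3: (0, 0, 5, 6); set L[3][1]=6
k=2: U[2][2]=4
  eliminate (3,2): mult=4, new row 3: (0, 0, 0, 9); set L[3][2]=4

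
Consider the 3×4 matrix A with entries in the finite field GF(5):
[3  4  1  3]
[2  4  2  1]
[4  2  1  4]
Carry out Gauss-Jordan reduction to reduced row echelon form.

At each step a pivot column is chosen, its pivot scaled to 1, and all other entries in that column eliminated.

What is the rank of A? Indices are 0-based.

pivot(0,0)=3: scale R0 → (1, 3, 2, 1)
  clear (1,0): R1 −= (2)R0 → (0, 3, 3, 4)
  clear (2,0): R2 −= (4)R0 → (0, 0, 3, 0)
pivot(1,1)=3: scale R1 → (0, 1, 1, 3)
  clear (0,1): R0 −= (3)R1 → (1, 0, 4, 2)
pivot(2,2)=3: scale R2 → (0, 0, 1, 0)
  clear (0,2): R0 −= (4)R2 → (1, 0, 0, 2)
  clear (1,2): R1 −= (1)R2 → (0, 1, 0, 3)

rank = 3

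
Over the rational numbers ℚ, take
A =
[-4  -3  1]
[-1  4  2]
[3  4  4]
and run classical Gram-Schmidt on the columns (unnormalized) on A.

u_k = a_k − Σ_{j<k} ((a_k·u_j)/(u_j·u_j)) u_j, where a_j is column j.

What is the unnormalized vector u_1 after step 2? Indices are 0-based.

u_1 = (1/13, 62/13, 22/13)

Step 1: u_0 = a_0 = (-4, -1, 3).
Step 2: u_1 = a_1 − (10/13)·u_0 = (1/13, 62/13, 22/13).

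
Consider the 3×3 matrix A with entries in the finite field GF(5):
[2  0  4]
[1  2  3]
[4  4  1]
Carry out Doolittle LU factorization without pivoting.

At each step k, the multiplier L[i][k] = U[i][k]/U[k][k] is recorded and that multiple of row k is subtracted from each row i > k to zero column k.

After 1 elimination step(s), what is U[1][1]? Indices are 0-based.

U[1][1] = 2

[col 0] pivot 2
  R1 -= 3*R0 → (0, 2, 1)  (L[1][0] := 3)
  R2 -= 2*R0 → (0, 4, 3)  (L[2][0] := 2)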